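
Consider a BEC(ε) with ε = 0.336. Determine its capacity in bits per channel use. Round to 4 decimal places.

Binary erasure channel: capacity C = 1 − ε.
C = 1 − 0.336 = 0.6640 bits per channel use.

0.6640 bits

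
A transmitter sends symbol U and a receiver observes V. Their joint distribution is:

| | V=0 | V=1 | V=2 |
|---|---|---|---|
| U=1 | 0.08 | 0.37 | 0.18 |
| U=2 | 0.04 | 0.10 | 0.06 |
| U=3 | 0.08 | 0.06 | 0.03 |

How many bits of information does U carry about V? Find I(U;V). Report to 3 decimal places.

Marginals: p(U) = (0.6300, 0.2000, 0.1700), p(V) = (0.2000, 0.5300, 0.2700).
I(U;V) = H(U) + H(V) − H(U,V).
H(U) = 1.3189, H(V) = 1.4599, H(U,V) = 2.7158.
I(U;V) = 1.3189 + 1.4599 − 2.7158 = 0.063 bits.

0.063 bits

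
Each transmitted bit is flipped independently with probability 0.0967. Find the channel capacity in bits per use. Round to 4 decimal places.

0.5416 bits

Binary symmetric channel: C = 1 − h₂(ε) where h₂ is the binary entropy function.
h₂(0.0967) = −0.0967·log₂0.0967 − 0.9033·log₂0.9033 = 0.4584.
C = 1 − 0.4584 = 0.5416 bits per channel use.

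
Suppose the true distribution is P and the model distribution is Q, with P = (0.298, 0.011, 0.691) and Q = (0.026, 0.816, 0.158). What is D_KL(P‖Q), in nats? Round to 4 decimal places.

1.6991 nats

D(P‖Q) = Σ p·ln(p/q).
  0.298·ln(0.298/0.026) = 0.72682
  0.011·ln(0.011/0.816) = -0.04737
  0.691·ln(0.691/0.158) = 1.01960
D(P‖Q) = 1.6991 nats.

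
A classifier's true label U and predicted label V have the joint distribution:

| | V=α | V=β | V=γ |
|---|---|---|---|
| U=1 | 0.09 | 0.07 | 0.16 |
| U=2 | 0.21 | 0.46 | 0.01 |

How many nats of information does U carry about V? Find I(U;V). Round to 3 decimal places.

0.199 nats

Marginals: p(U) = (0.3200, 0.6800), p(V) = (0.3000, 0.5300, 0.1700).
I(U;V) = H(U) + H(V) − H(U,V).
H(U) = 0.6269, H(V) = 0.9989, H(U,V) = 1.4271.
I(U;V) = 0.6269 + 0.9989 − 1.4271 = 0.199 nats.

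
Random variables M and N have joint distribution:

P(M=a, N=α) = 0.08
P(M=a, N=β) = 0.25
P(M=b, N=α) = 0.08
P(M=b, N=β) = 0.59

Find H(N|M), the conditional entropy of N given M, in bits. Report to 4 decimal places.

Marginals: p(M) = (0.3300, 0.6700), p(N) = (0.1600, 0.8400).
H(N|M) = Σ p(M) · H(N|M=·).
  M=a: p=0.3300, H(N|M=a) = 0.7990
  M=b: p=0.6700, H(N|M=b) = 0.5276
Weighted sum = 0.6172 bits.

0.6172 bits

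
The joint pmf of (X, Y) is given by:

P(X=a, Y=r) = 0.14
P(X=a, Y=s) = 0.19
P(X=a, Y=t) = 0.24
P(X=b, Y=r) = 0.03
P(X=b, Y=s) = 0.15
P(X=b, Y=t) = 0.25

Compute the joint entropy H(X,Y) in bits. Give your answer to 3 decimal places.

2.409 bits

H(X,Y) = −Σ p(x,y)·log₂ p(x,y) over all 6 cells.
  cell (a,r): −0.14·log₂0.14 = 0.3971
  cell (a,s): −0.19·log₂0.19 = 0.4552
  cell (a,t): −0.24·log₂0.24 = 0.4941
  cell (b,r): −0.03·log₂0.03 = 0.1518
  cell (b,s): −0.15·log₂0.15 = 0.4105
  cell (b,t): −0.25·log₂0.25 = 0.5000
Sum = 2.409 bits.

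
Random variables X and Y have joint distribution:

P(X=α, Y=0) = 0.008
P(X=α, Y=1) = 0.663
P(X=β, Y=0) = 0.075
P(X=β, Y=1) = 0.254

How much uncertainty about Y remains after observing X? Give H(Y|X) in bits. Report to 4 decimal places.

Chain rule: H(Y|X) = H(X,Y) − H(X).
Marginals: p(X) = (0.6710, 0.3290), p(Y) = (0.0830, 0.9170).
H(X,Y) = 1.2313 bits; H(X) = 0.9139 bits.
H(Y|X) = 1.2313 − 0.9139 = 0.3174 bits.

0.3174 bits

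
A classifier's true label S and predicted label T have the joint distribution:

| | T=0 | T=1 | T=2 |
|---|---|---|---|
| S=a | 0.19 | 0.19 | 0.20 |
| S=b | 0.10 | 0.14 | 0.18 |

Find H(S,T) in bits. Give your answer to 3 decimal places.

2.549 bits

H(S,T) = −Σ p(x,y)·log₂ p(x,y) over all 6 cells.
  cell (a,0): −0.19·log₂0.19 = 0.4552
  cell (a,1): −0.19·log₂0.19 = 0.4552
  cell (a,2): −0.20·log₂0.20 = 0.4644
  cell (b,0): −0.10·log₂0.10 = 0.3322
  cell (b,1): −0.14·log₂0.14 = 0.3971
  cell (b,2): −0.18·log₂0.18 = 0.4453
Sum = 2.549 bits.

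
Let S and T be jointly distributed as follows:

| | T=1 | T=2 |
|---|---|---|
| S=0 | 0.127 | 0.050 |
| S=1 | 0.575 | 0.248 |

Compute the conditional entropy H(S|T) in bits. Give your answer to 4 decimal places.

0.6733 bits

Chain rule: H(S|T) = H(S,T) − H(T).
Marginals: p(S) = (0.1770, 0.8230), p(T) = (0.7020, 0.2980).
H(S,T) = 1.5521 bits; H(T) = 0.8788 bits.
H(S|T) = 1.5521 − 0.8788 = 0.6733 bits.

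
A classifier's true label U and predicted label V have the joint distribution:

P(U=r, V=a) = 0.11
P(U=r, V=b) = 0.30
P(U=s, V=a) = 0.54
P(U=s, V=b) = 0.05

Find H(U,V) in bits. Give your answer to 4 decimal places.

H(U,V) = −Σ p(x,y)·log₂ p(x,y) over all 4 cells.
  cell (r,a): −0.11·log₂0.11 = 0.35029
  cell (r,b): −0.30·log₂0.30 = 0.52109
  cell (s,a): −0.54·log₂0.54 = 0.48004
  cell (s,b): −0.05·log₂0.05 = 0.21610
Sum = 1.5675 bits.

1.5675 bits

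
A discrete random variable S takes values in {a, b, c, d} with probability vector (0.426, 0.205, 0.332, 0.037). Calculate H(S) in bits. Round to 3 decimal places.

H(S) = −Σ p·log₂ p.
  −(0.426)·log₂(0.426) = 0.5244
  −(0.205)·log₂(0.205) = 0.4687
  −(0.332)·log₂(0.332) = 0.5281
  −(0.037)·log₂(0.037) = 0.1760
Sum: 0.5244 + 0.4687 + 0.5281 + 0.1760 = 1.697 bits.

1.697 bits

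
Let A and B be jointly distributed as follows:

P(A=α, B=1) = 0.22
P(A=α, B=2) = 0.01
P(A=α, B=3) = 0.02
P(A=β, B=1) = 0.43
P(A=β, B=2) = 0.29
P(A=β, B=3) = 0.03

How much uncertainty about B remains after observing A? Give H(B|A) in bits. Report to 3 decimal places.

1.042 bits

Marginals: p(A) = (0.2500, 0.7500), p(B) = (0.6500, 0.3000, 0.0500).
H(B|A) = Σ p(A) · H(B|A=·).
  A=α: p=0.2500, H(B|A=α) = 0.6396
  A=β: p=0.7500, H(B|A=β) = 1.1759
Weighted sum = 1.042 bits.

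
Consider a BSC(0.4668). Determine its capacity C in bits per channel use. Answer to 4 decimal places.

0.0032 bits

Binary symmetric channel: C = 1 − h₂(ε) where h₂ is the binary entropy function.
h₂(0.4668) = −0.4668·log₂0.4668 − 0.5332·log₂0.5332 = 0.9968.
C = 1 − 0.9968 = 0.0032 bits per channel use.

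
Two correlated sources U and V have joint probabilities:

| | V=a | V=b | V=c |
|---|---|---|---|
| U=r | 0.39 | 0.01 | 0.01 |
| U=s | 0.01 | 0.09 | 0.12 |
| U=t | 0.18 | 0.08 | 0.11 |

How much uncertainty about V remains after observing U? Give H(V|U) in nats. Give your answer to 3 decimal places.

0.664 nats

Chain rule: H(V|U) = H(U,V) − H(U).
Marginals: p(U) = (0.4100, 0.2200, 0.3700), p(V) = (0.5800, 0.1800, 0.2400).
H(U,V) = 1.7301 nats; H(U) = 1.0665 nats.
H(V|U) = 1.7301 − 1.0665 = 0.664 nats.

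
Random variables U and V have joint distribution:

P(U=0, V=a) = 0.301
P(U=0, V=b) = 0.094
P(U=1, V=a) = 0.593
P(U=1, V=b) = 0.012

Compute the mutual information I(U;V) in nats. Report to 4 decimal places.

Marginals: p(U) = (0.3950, 0.6050), p(V) = (0.8940, 0.1060).
I(U;V) = H(U) + H(V) − H(U,V).
H(U) = 0.6709, H(V) = 0.3381, H(U,V) = 0.9466.
I(U;V) = 0.6709 + 0.3381 − 0.9466 = 0.0624 nats.

0.0624 nats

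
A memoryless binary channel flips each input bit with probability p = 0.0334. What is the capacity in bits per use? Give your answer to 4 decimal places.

0.7888 bits

Binary symmetric channel: C = 1 − h₂(ε) where h₂ is the binary entropy function.
h₂(0.0334) = −0.0334·log₂0.0334 − 0.9666·log₂0.9666 = 0.2112.
C = 1 − 0.2112 = 0.7888 bits per channel use.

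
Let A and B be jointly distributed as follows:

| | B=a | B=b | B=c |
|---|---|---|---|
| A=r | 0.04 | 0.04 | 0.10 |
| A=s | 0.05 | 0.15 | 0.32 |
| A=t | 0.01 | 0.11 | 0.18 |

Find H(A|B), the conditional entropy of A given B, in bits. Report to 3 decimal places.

1.423 bits

Chain rule: H(A|B) = H(A,B) − H(B).
Marginals: p(A) = (0.1800, 0.5200, 0.3000), p(B) = (0.1000, 0.3000, 0.6000).
H(A,B) = 2.7184 bits; H(B) = 1.2955 bits.
H(A|B) = 2.7184 − 1.2955 = 1.423 bits.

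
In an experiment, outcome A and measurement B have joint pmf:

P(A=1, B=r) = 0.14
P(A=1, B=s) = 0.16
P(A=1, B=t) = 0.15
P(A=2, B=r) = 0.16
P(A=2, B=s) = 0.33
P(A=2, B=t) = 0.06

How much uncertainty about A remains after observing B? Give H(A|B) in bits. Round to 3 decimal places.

Marginals: p(A) = (0.4500, 0.5500), p(B) = (0.3000, 0.4900, 0.2100).
H(A|B) = Σ p(B) · H(A|B=·).
  B=r: p=0.3000, H(A|B=r) = 0.9968
  B=s: p=0.4900, H(A|B=s) = 0.9113
  B=t: p=0.2100, H(A|B=t) = 0.8631
Weighted sum = 0.927 bits.

0.927 bits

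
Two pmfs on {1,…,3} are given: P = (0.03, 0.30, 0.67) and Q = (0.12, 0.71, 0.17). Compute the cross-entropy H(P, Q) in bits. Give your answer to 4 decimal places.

H(P,Q) = −Σ p·log₂ q.
  −0.03·log₂(0.12) = 0.09177
  −0.30·log₂(0.71) = 0.14823
  −0.67·log₂(0.17) = 1.71278
H(P,Q) = 1.9528 bits.

1.9528 bits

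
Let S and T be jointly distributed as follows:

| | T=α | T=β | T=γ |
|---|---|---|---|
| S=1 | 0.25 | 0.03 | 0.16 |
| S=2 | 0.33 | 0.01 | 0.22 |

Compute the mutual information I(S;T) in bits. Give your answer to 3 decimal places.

Marginals: p(S) = (0.4400, 0.5600), p(T) = (0.5800, 0.0400, 0.3800).
I(S;T) = H(S) + H(T) − H(S,T).
H(S) = 0.9896, H(T) = 1.1720, H(S,T) = 2.1496.
I(S;T) = 0.9896 + 1.1720 − 2.1496 = 0.012 bits.

0.012 bits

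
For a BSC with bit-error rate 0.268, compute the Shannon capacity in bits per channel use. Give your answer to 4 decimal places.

0.1614 bits

Binary symmetric channel: C = 1 − h₂(ε) where h₂ is the binary entropy function.
h₂(0.268) = −0.268·log₂0.268 − 0.732·log₂0.732 = 0.8386.
C = 1 − 0.8386 = 0.1614 bits per channel use.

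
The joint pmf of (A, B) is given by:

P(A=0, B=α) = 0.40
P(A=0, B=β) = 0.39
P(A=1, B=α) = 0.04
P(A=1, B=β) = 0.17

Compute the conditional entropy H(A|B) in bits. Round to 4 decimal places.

0.6893 bits

Marginals: p(A) = (0.7900, 0.2100), p(B) = (0.4400, 0.5600).
H(A|B) = Σ p(B) · H(A|B=·).
  B=α: p=0.4400, H(A|B=α) = 0.4395
  B=β: p=0.5600, H(A|B=β) = 0.8856
Weighted sum = 0.6893 bits.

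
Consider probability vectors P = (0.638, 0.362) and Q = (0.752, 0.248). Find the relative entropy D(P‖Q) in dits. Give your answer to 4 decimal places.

0.0139 dits

D(P‖Q) = Σ p·log₁₀(p/q).
  0.638·log₁₀(0.638/0.752) = -0.04555
  0.362·log₁₀(0.362/0.248) = 0.05946
D(P‖Q) = 0.0139 dits.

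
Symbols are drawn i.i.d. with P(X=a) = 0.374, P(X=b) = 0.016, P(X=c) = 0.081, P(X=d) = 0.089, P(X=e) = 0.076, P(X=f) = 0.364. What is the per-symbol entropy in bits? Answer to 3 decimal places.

H(X) = −Σ p·log₂ p.
  −(0.374)·log₂(0.374) = 0.5307
  −(0.016)·log₂(0.016) = 0.0955
  −(0.081)·log₂(0.081) = 0.2937
  −(0.089)·log₂(0.089) = 0.3106
  −(0.076)·log₂(0.076) = 0.2826
  −(0.364)·log₂(0.364) = 0.5307
Sum: 0.5307 + 0.0955 + 0.2937 + 0.3106 + 0.2826 + 0.5307 = 2.044 bits.

2.044 bits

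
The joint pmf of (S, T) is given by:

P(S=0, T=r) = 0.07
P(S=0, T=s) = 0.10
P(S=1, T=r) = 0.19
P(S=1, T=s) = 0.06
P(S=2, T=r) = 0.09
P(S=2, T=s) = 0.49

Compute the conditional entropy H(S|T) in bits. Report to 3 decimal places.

Chain rule: H(S|T) = H(S,T) − H(T).
Marginals: p(S) = (0.1700, 0.2500, 0.5800), p(T) = (0.3500, 0.6500).
H(S,T) = 2.1164 bits; H(T) = 0.9341 bits.
H(S|T) = 2.1164 − 0.9341 = 1.182 bits.

1.182 bits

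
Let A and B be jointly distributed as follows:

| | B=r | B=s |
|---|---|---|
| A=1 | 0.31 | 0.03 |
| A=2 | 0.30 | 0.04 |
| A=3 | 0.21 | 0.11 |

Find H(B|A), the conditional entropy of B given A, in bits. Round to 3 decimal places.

0.621 bits

Marginals: p(A) = (0.3400, 0.3400, 0.3200), p(B) = (0.8200, 0.1800).
H(B|A) = Σ p(A) · H(B|A=·).
  A=1: p=0.3400, H(B|A=1) = 0.4306
  A=2: p=0.3400, H(B|A=2) = 0.5226
  A=3: p=0.3200, H(B|A=3) = 0.9284
Weighted sum = 0.621 bits.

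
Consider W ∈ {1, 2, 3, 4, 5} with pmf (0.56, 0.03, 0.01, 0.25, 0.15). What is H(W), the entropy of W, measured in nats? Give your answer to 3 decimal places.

1.107 nats

H(W) = −Σ p·ln p.
  −(0.56)·ln(0.56) = 0.3247
  −(0.03)·ln(0.03) = 0.1052
  −(0.01)·ln(0.01) = 0.0461
  −(0.25)·ln(0.25) = 0.3466
  −(0.15)·ln(0.15) = 0.2846
Sum: 0.3247 + 0.1052 + 0.0461 + 0.3466 + 0.2846 = 1.107 nats.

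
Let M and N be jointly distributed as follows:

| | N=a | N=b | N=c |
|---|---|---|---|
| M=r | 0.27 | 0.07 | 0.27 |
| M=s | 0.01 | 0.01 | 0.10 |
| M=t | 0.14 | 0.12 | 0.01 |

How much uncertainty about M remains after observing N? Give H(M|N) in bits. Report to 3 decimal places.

Chain rule: H(M|N) = H(M,N) − H(N).
Marginals: p(M) = (0.6100, 0.1200, 0.2700), p(N) = (0.4200, 0.2000, 0.3800).
H(M,N) = 2.5843 bits; H(N) = 1.5205 bits.
H(M|N) = 2.5843 − 1.5205 = 1.064 bits.

1.064 bits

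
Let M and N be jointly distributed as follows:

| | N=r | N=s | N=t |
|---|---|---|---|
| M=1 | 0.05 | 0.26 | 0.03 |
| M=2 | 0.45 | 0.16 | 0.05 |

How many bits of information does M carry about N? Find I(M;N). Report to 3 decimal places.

Marginals: p(M) = (0.3400, 0.6600), p(N) = (0.5000, 0.4200, 0.0800).
I(M;N) = H(M) + H(N) − H(M,N).
H(M) = 0.9248, H(N) = 1.3172, H(M,N) = 2.0307.
I(M;N) = 0.9248 + 1.3172 − 2.0307 = 0.211 bits.

0.211 bits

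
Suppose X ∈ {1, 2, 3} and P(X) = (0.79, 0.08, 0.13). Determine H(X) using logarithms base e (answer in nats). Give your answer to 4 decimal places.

0.6535 nats

H(X) = −Σ p·ln p.
  −(0.79)·ln(0.79) = 0.18622
  −(0.08)·ln(0.08) = 0.20206
  −(0.13)·ln(0.13) = 0.26523
Sum: 0.18622 + 0.20206 + 0.26523 = 0.6535 nats.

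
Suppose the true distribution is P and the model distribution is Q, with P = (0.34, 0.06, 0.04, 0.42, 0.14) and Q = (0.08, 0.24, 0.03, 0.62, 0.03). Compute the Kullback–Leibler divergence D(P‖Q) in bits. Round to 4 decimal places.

0.6815 bits

D(P‖Q) = Σ p·log₂(p/q).
  0.34·log₂(0.34/0.08) = 0.70974
  0.06·log₂(0.06/0.24) = -0.12000
  0.04·log₂(0.04/0.03) = 0.01660
  0.42·log₂(0.42/0.62) = -0.23599
  0.14·log₂(0.14/0.03) = 0.31113
D(P‖Q) = 0.6815 bits.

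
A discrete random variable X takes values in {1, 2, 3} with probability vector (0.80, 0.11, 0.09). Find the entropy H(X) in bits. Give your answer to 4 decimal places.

0.9205 bits

H(X) = −Σ p·log₂ p.
  −(0.80)·log₂(0.80) = 0.25754
  −(0.11)·log₂(0.11) = 0.35029
  −(0.09)·log₂(0.09) = 0.31265
Sum: 0.25754 + 0.35029 + 0.31265 = 0.9205 bits.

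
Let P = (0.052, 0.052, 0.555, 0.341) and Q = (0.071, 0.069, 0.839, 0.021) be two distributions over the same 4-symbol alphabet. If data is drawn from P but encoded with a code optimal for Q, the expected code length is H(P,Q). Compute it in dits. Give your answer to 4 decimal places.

H(P,Q) = −Σ p·log₁₀ q.
  −0.052·log₁₀(0.071) = 0.05973
  −0.052·log₁₀(0.069) = 0.06038
  −0.555·log₁₀(0.839) = 0.04231
  −0.341·log₁₀(0.021) = 0.57212
H(P,Q) = 0.7345 dits.

0.7345 dits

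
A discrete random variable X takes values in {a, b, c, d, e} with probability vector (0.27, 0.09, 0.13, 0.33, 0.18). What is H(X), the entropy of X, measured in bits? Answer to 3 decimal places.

2.178 bits

H(X) = −Σ p·log₂ p.
  −(0.27)·log₂(0.27) = 0.5100
  −(0.09)·log₂(0.09) = 0.3127
  −(0.13)·log₂(0.13) = 0.3826
  −(0.33)·log₂(0.33) = 0.5278
  −(0.18)·log₂(0.18) = 0.4453
Sum: 0.5100 + 0.3127 + 0.3826 + 0.5278 + 0.4453 = 2.178 bits.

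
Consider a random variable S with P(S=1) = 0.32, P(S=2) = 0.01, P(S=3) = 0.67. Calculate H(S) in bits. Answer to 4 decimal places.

H(S) = −Σ p·log₂ p.
  −(0.32)·log₂(0.32) = 0.52603
  −(0.01)·log₂(0.01) = 0.06644
  −(0.67)·log₂(0.67) = 0.38710
Sum: 0.52603 + 0.06644 + 0.38710 = 0.9796 bits.

0.9796 bits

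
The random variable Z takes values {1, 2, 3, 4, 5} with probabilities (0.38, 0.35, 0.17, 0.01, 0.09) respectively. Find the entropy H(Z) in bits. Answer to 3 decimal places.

H(Z) = −Σ p·log₂ p.
  −(0.38)·log₂(0.38) = 0.5305
  −(0.35)·log₂(0.35) = 0.5301
  −(0.17)·log₂(0.17) = 0.4346
  −(0.01)·log₂(0.01) = 0.0664
  −(0.09)·log₂(0.09) = 0.3127
Sum: 0.5305 + 0.5301 + 0.4346 + 0.0664 + 0.3127 = 1.874 bits.

1.874 bits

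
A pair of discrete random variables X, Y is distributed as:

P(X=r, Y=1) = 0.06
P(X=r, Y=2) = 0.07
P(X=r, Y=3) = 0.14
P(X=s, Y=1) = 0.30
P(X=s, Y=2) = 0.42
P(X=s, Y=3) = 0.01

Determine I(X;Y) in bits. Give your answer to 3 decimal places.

Marginals: p(X) = (0.2700, 0.7300), p(Y) = (0.3600, 0.4900, 0.1500).
I(X;Y) = Σ p(x,y)·log₂[p(x,y)/(p(x)p(y))].
  (r,1): 0.06·log₂(0.6173) = -0.0418
  (r,2): 0.07·log₂(0.5291) = -0.0643
  (r,3): 0.14·log₂(3.4568) = 0.2505
  (s,1): 0.30·log₂(1.1416) = 0.0573
  (s,2): 0.42·log₂(1.1742) = 0.0973
  (s,3): 0.01·log₂(0.0913) = -0.0345
Sum = 0.265 bits.

0.265 bits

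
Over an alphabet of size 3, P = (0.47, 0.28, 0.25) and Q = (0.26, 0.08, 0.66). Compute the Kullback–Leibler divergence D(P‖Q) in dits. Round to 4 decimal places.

D(P‖Q) = Σ p·log₁₀(p/q).
  0.47·log₁₀(0.47/0.26) = 0.12085
  0.28·log₁₀(0.28/0.08) = 0.15234
  0.25·log₁₀(0.25/0.66) = -0.10540
D(P‖Q) = 0.1678 dits.

0.1678 dits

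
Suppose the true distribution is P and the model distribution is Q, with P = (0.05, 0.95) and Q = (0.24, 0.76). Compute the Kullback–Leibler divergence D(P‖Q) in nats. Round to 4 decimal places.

0.1336 nats

D(P‖Q) = Σ p·ln(p/q).
  0.05·ln(0.05/0.24) = -0.07843
  0.95·ln(0.95/0.76) = 0.21199
D(P‖Q) = 0.1336 nats.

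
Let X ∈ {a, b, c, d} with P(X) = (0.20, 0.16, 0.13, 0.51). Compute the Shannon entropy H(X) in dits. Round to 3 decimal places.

H(X) = −Σ p·log₁₀ p.
  −(0.20)·log₁₀(0.20) = 0.1398
  −(0.16)·log₁₀(0.16) = 0.1273
  −(0.13)·log₁₀(0.13) = 0.1152
  −(0.51)·log₁₀(0.51) = 0.1491
Sum: 0.1398 + 0.1273 + 0.1152 + 0.1491 = 0.531 dits.

0.531 dits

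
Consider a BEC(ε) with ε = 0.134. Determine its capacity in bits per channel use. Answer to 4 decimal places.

0.8660 bits

Binary erasure channel: capacity C = 1 − ε.
C = 1 − 0.134 = 0.8660 bits per channel use.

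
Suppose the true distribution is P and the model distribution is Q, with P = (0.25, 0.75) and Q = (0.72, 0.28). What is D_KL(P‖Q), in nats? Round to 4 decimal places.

D(P‖Q) = Σ p·ln(p/q).
  0.25·ln(0.25/0.72) = -0.26445
  0.75·ln(0.75/0.28) = 0.73896
D(P‖Q) = 0.4745 nats.

0.4745 nats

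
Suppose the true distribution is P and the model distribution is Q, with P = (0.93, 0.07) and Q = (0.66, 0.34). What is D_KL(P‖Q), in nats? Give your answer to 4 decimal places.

D(P‖Q) = Σ p·ln(p/q).
  0.93·ln(0.93/0.66) = 0.31894
  0.07·ln(0.07/0.34) = -0.11063
D(P‖Q) = 0.2083 nats.

0.2083 nats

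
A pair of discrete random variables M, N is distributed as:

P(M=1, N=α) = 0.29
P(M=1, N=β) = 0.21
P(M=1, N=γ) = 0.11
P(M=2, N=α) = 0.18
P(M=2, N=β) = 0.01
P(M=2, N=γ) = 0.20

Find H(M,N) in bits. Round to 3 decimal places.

2.317 bits

H(M,N) = −Σ p(x,y)·log₂ p(x,y) over all 6 cells.
  cell (1,α): −0.29·log₂0.29 = 0.5179
  cell (1,β): −0.21·log₂0.21 = 0.4728
  cell (1,γ): −0.11·log₂0.11 = 0.3503
  cell (2,α): −0.18·log₂0.18 = 0.4453
  cell (2,β): −0.01·log₂0.01 = 0.0664
  cell (2,γ): −0.20·log₂0.20 = 0.4644
Sum = 2.317 bits.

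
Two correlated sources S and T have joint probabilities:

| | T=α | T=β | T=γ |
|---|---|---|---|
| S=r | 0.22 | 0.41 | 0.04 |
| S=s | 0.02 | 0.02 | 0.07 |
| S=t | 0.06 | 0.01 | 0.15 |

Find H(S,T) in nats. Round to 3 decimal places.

1.669 nats

H(S,T) = −Σ p(x,y)·ln p(x,y) over all 9 cells.
  cell (r,α): −0.22·ln0.22 = 0.3331
  cell (r,β): −0.41·ln0.41 = 0.3656
  cell (r,γ): −0.04·ln0.04 = 0.1288
  cell (s,α): −0.02·ln0.02 = 0.0782
  cell (s,β): −0.02·ln0.02 = 0.0782
  cell (s,γ): −0.07·ln0.07 = 0.1861
  cell (t,α): −0.06·ln0.06 = 0.1688
  cell (t,β): −0.01·ln0.01 = 0.0461
  cell (t,γ): −0.15·ln0.15 = 0.2846
Sum = 1.669 nats.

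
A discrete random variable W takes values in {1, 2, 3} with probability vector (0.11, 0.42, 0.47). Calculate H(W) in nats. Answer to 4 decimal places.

0.9620 nats

H(W) = −Σ p·ln p.
  −(0.11)·ln(0.11) = 0.24280
  −(0.42)·ln(0.42) = 0.36435
  −(0.47)·ln(0.47) = 0.35486
Sum: 0.24280 + 0.36435 + 0.35486 = 0.9620 nats.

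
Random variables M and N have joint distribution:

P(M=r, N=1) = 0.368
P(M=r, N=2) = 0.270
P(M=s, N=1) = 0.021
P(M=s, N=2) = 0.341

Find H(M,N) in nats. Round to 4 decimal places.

H(M,N) = −Σ p(x,y)·ln p(x,y) over all 4 cells.
  cell (r,1): −0.368·ln0.368 = 0.36788
  cell (r,2): −0.270·ln0.270 = 0.35352
  cell (s,1): −0.021·ln0.021 = 0.08113
  cell (s,2): −0.341·ln0.341 = 0.36687
Sum = 1.1694 nats.

1.1694 nats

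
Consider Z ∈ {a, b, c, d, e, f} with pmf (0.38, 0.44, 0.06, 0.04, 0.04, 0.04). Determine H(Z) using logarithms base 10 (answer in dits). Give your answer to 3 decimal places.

0.558 dits

H(Z) = −Σ p·log₁₀ p.
  −(0.38)·log₁₀(0.38) = 0.1597
  −(0.44)·log₁₀(0.44) = 0.1569
  −(0.06)·log₁₀(0.06) = 0.0733
  −(0.04)·log₁₀(0.04) = 0.0559
  −(0.04)·log₁₀(0.04) = 0.0559
  −(0.04)·log₁₀(0.04) = 0.0559
Sum: 0.1597 + 0.1569 + 0.0733 + 0.0559 + 0.0559 + 0.0559 = 0.558 dits.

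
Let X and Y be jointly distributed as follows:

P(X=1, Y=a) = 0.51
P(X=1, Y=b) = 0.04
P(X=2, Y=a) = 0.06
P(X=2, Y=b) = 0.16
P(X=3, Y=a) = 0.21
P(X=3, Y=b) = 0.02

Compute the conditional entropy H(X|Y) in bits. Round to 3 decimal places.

1.173 bits

Chain rule: H(X|Y) = H(X,Y) − H(Y).
Marginals: p(X) = (0.5500, 0.2200, 0.2300), p(Y) = (0.7800, 0.2200).
H(X,Y) = 1.9334 bits; H(Y) = 0.7602 bits.
H(X|Y) = 1.9334 − 0.7602 = 1.173 bits.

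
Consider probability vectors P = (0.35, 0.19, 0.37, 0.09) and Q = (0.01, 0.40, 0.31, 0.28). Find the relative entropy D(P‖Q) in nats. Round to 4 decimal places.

D(P‖Q) = Σ p·ln(p/q).
  0.35·ln(0.35/0.01) = 1.24437
  0.19·ln(0.19/0.40) = -0.14144
  0.37·ln(0.37/0.31) = 0.06546
  0.09·ln(0.09/0.28) = -0.10215
D(P‖Q) = 1.0662 nats.

1.0662 nats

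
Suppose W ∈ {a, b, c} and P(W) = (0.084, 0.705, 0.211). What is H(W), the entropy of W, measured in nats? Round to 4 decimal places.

H(W) = −Σ p·ln p.
  −(0.084)·ln(0.084) = 0.20806
  −(0.705)·ln(0.705) = 0.24644
  −(0.211)·ln(0.211) = 0.32829
Sum: 0.20806 + 0.24644 + 0.32829 = 0.7828 nats.

0.7828 nats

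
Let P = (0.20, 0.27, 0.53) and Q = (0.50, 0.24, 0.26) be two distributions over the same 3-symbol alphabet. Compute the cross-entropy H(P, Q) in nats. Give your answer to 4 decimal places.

1.2379 nats

H(P,Q) = −Σ p·ln q.
  −0.20·ln(0.50) = 0.13863
  −0.27·ln(0.24) = 0.38532
  −0.53·ln(0.26) = 0.71395
H(P,Q) = 1.2379 nats.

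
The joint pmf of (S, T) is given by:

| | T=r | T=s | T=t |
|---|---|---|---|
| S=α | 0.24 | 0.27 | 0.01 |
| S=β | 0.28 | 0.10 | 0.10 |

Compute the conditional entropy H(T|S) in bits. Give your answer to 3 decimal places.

Marginals: p(S) = (0.5200, 0.4800), p(T) = (0.5200, 0.3700, 0.1100).
H(T|S) = Σ p(S) · H(T|S=·).
  S=α: p=0.5200, H(T|S=α) = 1.1154
  S=β: p=0.4800, H(T|S=β) = 1.3965
Weighted sum = 1.250 bits.

1.250 bits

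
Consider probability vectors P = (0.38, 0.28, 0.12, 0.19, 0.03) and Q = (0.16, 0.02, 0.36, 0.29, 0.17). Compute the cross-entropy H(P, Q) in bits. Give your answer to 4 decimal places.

3.1778 bits

H(P,Q) = −Σ p·log₂ q.
  −0.38·log₂(0.16) = 1.00467
  −0.28·log₂(0.02) = 1.58028
  −0.12·log₂(0.36) = 0.17687
  −0.19·log₂(0.29) = 0.33932
  −0.03·log₂(0.17) = 0.07669
H(P,Q) = 3.1778 bits.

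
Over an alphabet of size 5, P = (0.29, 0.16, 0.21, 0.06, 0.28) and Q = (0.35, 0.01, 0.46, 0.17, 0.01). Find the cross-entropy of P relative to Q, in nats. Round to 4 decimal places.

2.6001 nats

H(P,Q) = −Σ p·ln q.
  −0.29·ln(0.35) = 0.30445
  −0.16·ln(0.01) = 0.73683
  −0.21·ln(0.46) = 0.16307
  −0.06·ln(0.17) = 0.10632
  −0.28·ln(0.01) = 1.28945
H(P,Q) = 2.6001 nats.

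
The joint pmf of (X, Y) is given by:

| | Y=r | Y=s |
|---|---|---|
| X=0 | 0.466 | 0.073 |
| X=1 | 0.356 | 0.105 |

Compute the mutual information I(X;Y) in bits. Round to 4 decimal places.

Marginals: p(X) = (0.5390, 0.4610), p(Y) = (0.8220, 0.1780).
I(X;Y) = Σ p(x,y)·log₂[p(x,y)/(p(x)p(y))].
  (0,r): 0.466·log₂(1.0518) = 0.03394
  (0,s): 0.073·log₂(0.7609) = -0.02878
  (1,r): 0.356·log₂(0.9395) = -0.03208
  (1,s): 0.105·log₂(1.2796) = 0.03735
Sum = 0.0104 bits.

0.0104 bits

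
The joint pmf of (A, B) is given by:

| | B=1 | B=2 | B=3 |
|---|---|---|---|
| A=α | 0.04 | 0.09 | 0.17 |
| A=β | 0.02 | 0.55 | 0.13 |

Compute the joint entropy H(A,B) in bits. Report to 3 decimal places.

H(A,B) = −Σ p(x,y)·log₂ p(x,y) over all 6 cells.
  cell (α,1): −0.04·log₂0.04 = 0.1858
  cell (α,2): −0.09·log₂0.09 = 0.3127
  cell (α,3): −0.17·log₂0.17 = 0.4346
  cell (β,1): −0.02·log₂0.02 = 0.1129
  cell (β,2): −0.55·log₂0.55 = 0.4744
  cell (β,3): −0.13·log₂0.13 = 0.3826
Sum = 1.903 bits.

1.903 bits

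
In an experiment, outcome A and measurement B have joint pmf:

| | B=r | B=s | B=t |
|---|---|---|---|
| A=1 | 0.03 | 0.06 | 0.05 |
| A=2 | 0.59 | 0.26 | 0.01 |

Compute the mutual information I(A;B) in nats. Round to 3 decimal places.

0.103 nats

Marginals: p(A) = (0.1400, 0.8600), p(B) = (0.6200, 0.3200, 0.0600).
I(A;B) = Σ p(x,y)·ln[p(x,y)/(p(x)p(y))].
  (1,r): 0.03·ln(0.3456) = -0.0319
  (1,s): 0.06·ln(1.3393) = 0.0175
  (1,t): 0.05·ln(5.9524) = 0.0892
  (2,r): 0.59·ln(1.1065) = 0.0597
  (2,s): 0.26·ln(0.9448) = -0.0148
  (2,t): 0.01·ln(0.1938) = -0.0164
Sum = 0.103 nats.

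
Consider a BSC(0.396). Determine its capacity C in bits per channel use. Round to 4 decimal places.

Binary symmetric channel: C = 1 − h₂(ε) where h₂ is the binary entropy function.
h₂(0.396) = −0.396·log₂0.396 − 0.604·log₂0.604 = 0.9686.
C = 1 − 0.9686 = 0.0314 bits per channel use.

0.0314 bits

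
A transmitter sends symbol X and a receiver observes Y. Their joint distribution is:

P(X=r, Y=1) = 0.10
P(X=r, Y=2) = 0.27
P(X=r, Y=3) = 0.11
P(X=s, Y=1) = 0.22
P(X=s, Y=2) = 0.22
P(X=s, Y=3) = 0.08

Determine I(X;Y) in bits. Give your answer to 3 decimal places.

0.039 bits

Marginals: p(X) = (0.4800, 0.5200), p(Y) = (0.3200, 0.4900, 0.1900).
I(X;Y) = H(X) + H(Y) − H(X,Y).
H(X) = 0.9988, H(Y) = 1.4855, H(X,Y) = 2.4452.
I(X;Y) = 0.9988 + 1.4855 − 2.4452 = 0.039 bits.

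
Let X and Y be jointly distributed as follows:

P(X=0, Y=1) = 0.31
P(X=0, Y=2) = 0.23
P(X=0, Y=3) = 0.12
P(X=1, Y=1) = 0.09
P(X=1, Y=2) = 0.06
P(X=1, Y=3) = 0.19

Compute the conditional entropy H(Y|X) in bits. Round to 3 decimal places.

Marginals: p(X) = (0.6600, 0.3400), p(Y) = (0.4000, 0.2900, 0.3100).
H(Y|X) = Σ p(X) · H(Y|X=·).
  X=0: p=0.6600, H(Y|X=0) = 1.4892
  X=1: p=0.3400, H(Y|X=1) = 1.4184
Weighted sum = 1.465 bits.

1.465 bits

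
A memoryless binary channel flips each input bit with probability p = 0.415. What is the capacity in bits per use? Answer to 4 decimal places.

0.0209 bits

Binary symmetric channel: C = 1 − h₂(ε) where h₂ is the binary entropy function.
h₂(0.415) = −0.415·log₂0.415 − 0.585·log₂0.585 = 0.9791.
C = 1 − 0.9791 = 0.0209 bits per channel use.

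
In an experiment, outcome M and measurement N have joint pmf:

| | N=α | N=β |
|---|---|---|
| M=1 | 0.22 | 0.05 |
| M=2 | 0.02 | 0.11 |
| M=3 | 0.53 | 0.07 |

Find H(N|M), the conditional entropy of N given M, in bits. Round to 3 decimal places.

Marginals: p(M) = (0.2700, 0.1300, 0.6000), p(N) = (0.7700, 0.2300).
H(N|M) = Σ p(M) · H(N|M=·).
  M=1: p=0.2700, H(N|M=1) = 0.6913
  M=2: p=0.1300, H(N|M=2) = 0.6194
  M=3: p=0.6000, H(N|M=3) = 0.5197
Weighted sum = 0.579 bits.

0.579 bits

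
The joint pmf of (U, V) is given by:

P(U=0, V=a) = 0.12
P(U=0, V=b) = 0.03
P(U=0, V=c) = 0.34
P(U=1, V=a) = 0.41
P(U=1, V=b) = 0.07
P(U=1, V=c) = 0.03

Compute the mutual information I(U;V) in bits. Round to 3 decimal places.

0.352 bits

Marginals: p(U) = (0.4900, 0.5100), p(V) = (0.5300, 0.1000, 0.3700).
I(U;V) = Σ p(x,y)·log₂[p(x,y)/(p(x)p(y))].
  (0,a): 0.12·log₂(0.4621) = -0.1337
  (0,b): 0.03·log₂(0.6122) = -0.0212
  (0,c): 0.34·log₂(1.8753) = 0.3084
  (1,a): 0.41·log₂(1.5168) = 0.2464
  (1,b): 0.07·log₂(1.3725) = 0.0320
  (1,c): 0.03·log₂(0.1590) = -0.0796
Sum = 0.352 bits.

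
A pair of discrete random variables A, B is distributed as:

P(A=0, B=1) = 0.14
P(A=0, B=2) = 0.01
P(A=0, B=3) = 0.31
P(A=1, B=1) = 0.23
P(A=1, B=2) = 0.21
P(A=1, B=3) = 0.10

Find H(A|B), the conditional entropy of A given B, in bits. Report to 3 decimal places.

0.741 bits

Chain rule: H(A|B) = H(A,B) − H(B).
Marginals: p(A) = (0.4600, 0.5400), p(B) = (0.3700, 0.2200, 0.4100).
H(A,B) = 2.2800 bits; H(B) = 1.5387 bits.
H(A|B) = 2.2800 − 1.5387 = 0.741 bits.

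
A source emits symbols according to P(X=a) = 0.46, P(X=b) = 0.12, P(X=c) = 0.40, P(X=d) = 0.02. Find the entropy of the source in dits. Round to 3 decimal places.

0.459 dits

H(X) = −Σ p·log₁₀ p.
  −(0.46)·log₁₀(0.46) = 0.1551
  −(0.12)·log₁₀(0.12) = 0.1105
  −(0.40)·log₁₀(0.40) = 0.1592
  −(0.02)·log₁₀(0.02) = 0.0340
Sum: 0.1551 + 0.1105 + 0.1592 + 0.0340 = 0.459 dits.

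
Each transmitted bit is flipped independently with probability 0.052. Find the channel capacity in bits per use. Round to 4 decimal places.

0.7052 bits

Binary symmetric channel: C = 1 − h₂(ε) where h₂ is the binary entropy function.
h₂(0.052) = −0.052·log₂0.052 − 0.948·log₂0.948 = 0.2948.
C = 1 − 0.2948 = 0.7052 bits per channel use.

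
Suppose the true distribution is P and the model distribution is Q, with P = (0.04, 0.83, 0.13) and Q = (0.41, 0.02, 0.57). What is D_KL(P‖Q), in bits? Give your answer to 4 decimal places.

4.0498 bits

D(P‖Q) = Σ p·log₂(p/q).
  0.04·log₂(0.04/0.41) = -0.13430
  0.83·log₂(0.83/0.02) = 4.46128
  0.13·log₂(0.13/0.57) = -0.27722
D(P‖Q) = 4.0498 bits.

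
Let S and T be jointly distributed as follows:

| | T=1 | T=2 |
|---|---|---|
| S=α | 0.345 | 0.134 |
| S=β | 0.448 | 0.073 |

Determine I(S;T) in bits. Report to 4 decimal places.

Marginals: p(S) = (0.4790, 0.5210), p(T) = (0.7930, 0.2070).
I(S;T) = Σ p(x,y)·log₂[p(x,y)/(p(x)p(y))].
  (α,1): 0.345·log₂(0.9083) = -0.04789
  (α,2): 0.134·log₂(1.3514) = 0.05822
  (β,1): 0.448·log₂(1.0843) = 0.05234
  (β,2): 0.073·log₂(0.6769) = -0.04110
Sum = 0.0216 bits.

0.0216 bits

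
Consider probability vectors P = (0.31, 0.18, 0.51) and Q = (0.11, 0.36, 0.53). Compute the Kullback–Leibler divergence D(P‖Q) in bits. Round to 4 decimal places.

0.2551 bits

D(P‖Q) = Σ p·log₂(p/q).
  0.31·log₂(0.31/0.11) = 0.46338
  0.18·log₂(0.18/0.36) = -0.18000
  0.51·log₂(0.51/0.53) = -0.02830
D(P‖Q) = 0.2551 bits.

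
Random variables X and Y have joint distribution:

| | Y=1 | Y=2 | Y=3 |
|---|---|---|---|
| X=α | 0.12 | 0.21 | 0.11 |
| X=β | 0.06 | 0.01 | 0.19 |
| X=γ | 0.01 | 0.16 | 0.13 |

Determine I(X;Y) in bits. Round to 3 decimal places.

Marginals: p(X) = (0.4400, 0.2600, 0.3000), p(Y) = (0.1900, 0.3800, 0.4300).
I(X;Y) = Σ p(x,y)·log₂[p(x,y)/(p(x)p(y))].
  (α,1): 0.12·log₂(1.4354) = 0.0626
  (α,2): 0.21·log₂(1.2560) = 0.0691
  (α,3): 0.11·log₂(0.5814) = -0.0861
  (β,1): 0.06·log₂(1.2146) = 0.0168
  (β,2): 0.01·log₂(0.1012) = -0.0330
  (β,3): 0.19·log₂(1.6995) = 0.1454
  (γ,1): 0.01·log₂(0.1754) = -0.0251
  (γ,2): 0.16·log₂(1.4035) = 0.0782
  (γ,3): 0.13·log₂(1.0078) = 0.0014
Sum = 0.229 bits.

0.229 bits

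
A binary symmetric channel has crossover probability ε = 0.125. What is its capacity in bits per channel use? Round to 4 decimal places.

Binary symmetric channel: C = 1 − h₂(ε) where h₂ is the binary entropy function.
h₂(0.125) = −0.125·log₂0.125 − 0.875·log₂0.875 = 0.5436.
C = 1 − 0.5436 = 0.4564 bits per channel use.

0.4564 bits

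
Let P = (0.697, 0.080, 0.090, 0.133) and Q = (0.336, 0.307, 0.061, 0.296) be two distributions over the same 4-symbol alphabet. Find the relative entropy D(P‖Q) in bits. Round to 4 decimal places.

D(P‖Q) = Σ p·log₂(p/q).
  0.697·log₂(0.697/0.336) = 0.73373
  0.080·log₂(0.080/0.307) = -0.15521
  0.090·log₂(0.090/0.061) = 0.05050
  0.133·log₂(0.133/0.296) = -0.15350
D(P‖Q) = 0.4755 bits.

0.4755 bits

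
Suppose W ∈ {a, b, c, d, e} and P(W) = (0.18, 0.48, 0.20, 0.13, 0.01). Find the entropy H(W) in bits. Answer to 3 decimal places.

1.867 bits

H(W) = −Σ p·log₂ p.
  −(0.18)·log₂(0.18) = 0.4453
  −(0.48)·log₂(0.48) = 0.5083
  −(0.20)·log₂(0.20) = 0.4644
  −(0.13)·log₂(0.13) = 0.3826
  −(0.01)·log₂(0.01) = 0.0664
Sum: 0.4453 + 0.5083 + 0.4644 + 0.3826 + 0.0664 = 1.867 bits.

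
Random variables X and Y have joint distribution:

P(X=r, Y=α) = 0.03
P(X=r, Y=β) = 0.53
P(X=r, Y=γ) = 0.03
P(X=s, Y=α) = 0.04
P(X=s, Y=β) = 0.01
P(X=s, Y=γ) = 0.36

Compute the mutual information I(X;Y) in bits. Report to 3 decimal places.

Marginals: p(X) = (0.5900, 0.4100), p(Y) = (0.0700, 0.5400, 0.3900).
I(X;Y) = Σ p(x,y)·log₂[p(x,y)/(p(x)p(y))].
  (r,α): 0.03·log₂(0.7264) = -0.0138
  (r,β): 0.53·log₂(1.6635) = 0.3892
  (r,γ): 0.03·log₂(0.1304) = -0.0882
  (s,α): 0.04·log₂(1.3937) = 0.0192
  (s,β): 0.01·log₂(0.0452) = -0.0447
  (s,γ): 0.36·log₂(2.2514) = 0.4215
Sum = 0.683 bits.

0.683 bits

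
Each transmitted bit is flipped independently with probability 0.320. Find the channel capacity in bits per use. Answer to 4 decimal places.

0.0956 bits

Binary symmetric channel: C = 1 − h₂(ε) where h₂ is the binary entropy function.
h₂(0.320) = −0.320·log₂0.320 − 0.680·log₂0.680 = 0.9044.
C = 1 − 0.9044 = 0.0956 bits per channel use.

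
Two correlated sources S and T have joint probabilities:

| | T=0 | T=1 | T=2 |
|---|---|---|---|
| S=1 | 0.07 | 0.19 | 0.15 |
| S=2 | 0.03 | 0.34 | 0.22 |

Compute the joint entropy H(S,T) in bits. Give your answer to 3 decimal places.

2.296 bits

H(S,T) = −Σ p(x,y)·log₂ p(x,y) over all 6 cells.
  cell (1,0): −0.07·log₂0.07 = 0.2686
  cell (1,1): −0.19·log₂0.19 = 0.4552
  cell (1,2): −0.15·log₂0.15 = 0.4105
  cell (2,0): −0.03·log₂0.03 = 0.1518
  cell (2,1): −0.34·log₂0.34 = 0.5292
  cell (2,2): −0.22·log₂0.22 = 0.4806
Sum = 2.296 bits.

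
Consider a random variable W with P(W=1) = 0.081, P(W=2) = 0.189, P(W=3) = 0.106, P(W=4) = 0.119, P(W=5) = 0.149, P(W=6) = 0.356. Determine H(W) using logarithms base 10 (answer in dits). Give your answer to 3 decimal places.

0.721 dits

H(W) = −Σ p·log₁₀ p.
  −(0.081)·log₁₀(0.081) = 0.0884
  −(0.189)·log₁₀(0.189) = 0.1367
  −(0.106)·log₁₀(0.106) = 0.1033
  −(0.119)·log₁₀(0.119) = 0.1100
  −(0.149)·log₁₀(0.149) = 0.1232
  −(0.356)·log₁₀(0.356) = 0.1597
Sum: 0.0884 + 0.1367 + 0.1033 + 0.1100 + 0.1232 + 0.1597 = 0.721 dits.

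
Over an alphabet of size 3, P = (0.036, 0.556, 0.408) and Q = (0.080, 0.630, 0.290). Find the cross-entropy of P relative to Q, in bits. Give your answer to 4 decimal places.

H(P,Q) = −Σ p·log₂ q.
  −0.036·log₂(0.080) = 0.13118
  −0.556·log₂(0.630) = 0.37062
  −0.408·log₂(0.290) = 0.72864
H(P,Q) = 1.2304 bits.

1.2304 bits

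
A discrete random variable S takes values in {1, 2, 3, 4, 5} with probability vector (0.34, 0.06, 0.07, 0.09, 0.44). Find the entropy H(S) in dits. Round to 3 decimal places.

0.564 dits

H(S) = −Σ p·log₁₀ p.
  −(0.34)·log₁₀(0.34) = 0.1593
  −(0.06)·log₁₀(0.06) = 0.0733
  −(0.07)·log₁₀(0.07) = 0.0808
  −(0.09)·log₁₀(0.09) = 0.0941
  −(0.44)·log₁₀(0.44) = 0.1569
Sum: 0.1593 + 0.0733 + 0.0808 + 0.0941 + 0.1569 = 0.564 dits.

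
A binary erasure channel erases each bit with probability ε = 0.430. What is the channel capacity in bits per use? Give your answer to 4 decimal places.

0.5700 bits

Binary erasure channel: capacity C = 1 − ε.
C = 1 − 0.430 = 0.5700 bits per channel use.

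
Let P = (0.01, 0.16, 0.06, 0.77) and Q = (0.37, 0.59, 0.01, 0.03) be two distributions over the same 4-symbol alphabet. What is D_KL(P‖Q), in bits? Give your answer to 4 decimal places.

3.4068 bits

D(P‖Q) = Σ p·log₂(p/q).
  0.01·log₂(0.01/0.37) = -0.05209
  0.16·log₂(0.16/0.59) = -0.30122
  0.06·log₂(0.06/0.01) = 0.15510
  0.77·log₂(0.77/0.03) = 3.60500
D(P‖Q) = 3.4068 bits.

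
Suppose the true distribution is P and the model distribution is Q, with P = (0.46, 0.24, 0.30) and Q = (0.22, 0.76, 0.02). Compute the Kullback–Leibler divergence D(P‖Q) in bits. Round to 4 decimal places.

D(P‖Q) = Σ p·log₂(p/q).
  0.46·log₂(0.46/0.22) = 0.48950
  0.24·log₂(0.24/0.76) = -0.39911
  0.30·log₂(0.30/0.02) = 1.17207
D(P‖Q) = 1.2625 bits.

1.2625 bits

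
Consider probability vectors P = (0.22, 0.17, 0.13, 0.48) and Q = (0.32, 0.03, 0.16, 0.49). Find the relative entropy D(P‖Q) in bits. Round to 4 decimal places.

0.2533 bits

D(P‖Q) = Σ p·log₂(p/q).
  0.22·log₂(0.22/0.32) = -0.11893
  0.17·log₂(0.17/0.03) = 0.42543
  0.13·log₂(0.13/0.16) = -0.03894
  0.48·log₂(0.48/0.49) = -0.01428
D(P‖Q) = 0.2533 bits.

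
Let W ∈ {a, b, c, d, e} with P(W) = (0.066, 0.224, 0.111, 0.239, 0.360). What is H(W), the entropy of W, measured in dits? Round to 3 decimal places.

0.638 dits

H(W) = −Σ p·log₁₀ p.
  −(0.066)·log₁₀(0.066) = 0.0779
  −(0.224)·log₁₀(0.224) = 0.1455
  −(0.111)·log₁₀(0.111) = 0.1060
  −(0.239)·log₁₀(0.239) = 0.1486
  −(0.360)·log₁₀(0.360) = 0.1597
Sum: 0.0779 + 0.1455 + 0.1060 + 0.1486 + 0.1597 = 0.638 dits.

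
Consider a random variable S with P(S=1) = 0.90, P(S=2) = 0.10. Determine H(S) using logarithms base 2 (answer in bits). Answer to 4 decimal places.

0.4690 bits

H(S) = −Σ p·log₂ p.
  −(0.90)·log₂(0.90) = 0.13680
  −(0.10)·log₂(0.10) = 0.33219
Sum: 0.13680 + 0.33219 = 0.4690 bits.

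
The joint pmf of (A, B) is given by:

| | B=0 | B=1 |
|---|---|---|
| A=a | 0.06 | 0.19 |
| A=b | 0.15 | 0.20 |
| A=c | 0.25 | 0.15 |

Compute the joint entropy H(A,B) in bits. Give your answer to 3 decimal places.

H(A,B) = −Σ p(x,y)·log₂ p(x,y) over all 6 cells.
  cell (a,0): −0.06·log₂0.06 = 0.2435
  cell (a,1): −0.19·log₂0.19 = 0.4552
  cell (b,0): −0.15·log₂0.15 = 0.4105
  cell (b,1): −0.20·log₂0.20 = 0.4644
  cell (c,0): −0.25·log₂0.25 = 0.5000
  cell (c,1): −0.15·log₂0.15 = 0.4105
Sum = 2.484 bits.

2.484 bits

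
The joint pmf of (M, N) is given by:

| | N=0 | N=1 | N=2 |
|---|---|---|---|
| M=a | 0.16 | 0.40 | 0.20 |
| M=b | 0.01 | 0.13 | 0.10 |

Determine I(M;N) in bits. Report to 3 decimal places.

Marginals: p(M) = (0.7600, 0.2400), p(N) = (0.1700, 0.5300, 0.3000).
I(M;N) = Σ p(x,y)·log₂[p(x,y)/(p(x)p(y))].
  (a,0): 0.16·log₂(1.2384) = 0.0494
  (a,1): 0.40·log₂(0.9930) = -0.0040
  (a,2): 0.20·log₂(0.8772) = -0.0378
  (b,0): 0.01·log₂(0.2451) = -0.0203
  (b,1): 0.13·log₂(1.0220) = 0.0041
  (b,2): 0.10·log₂(1.3889) = 0.0474
Sum = 0.039 bits.

0.039 bits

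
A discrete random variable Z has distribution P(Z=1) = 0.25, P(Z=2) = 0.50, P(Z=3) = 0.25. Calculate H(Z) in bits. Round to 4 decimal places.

H(Z) = −Σ p·log₂ p.
  −(0.25)·log₂(0.25) = 0.50000
  −(0.50)·log₂(0.50) = 0.50000
  −(0.25)·log₂(0.25) = 0.50000
Sum: 0.50000 + 0.50000 + 0.50000 = 1.5000 bits.

1.5000 bits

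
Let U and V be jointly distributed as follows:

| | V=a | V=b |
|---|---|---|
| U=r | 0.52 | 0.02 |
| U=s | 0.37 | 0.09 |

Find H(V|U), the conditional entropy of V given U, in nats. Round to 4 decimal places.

0.3129 nats

Marginals: p(U) = (0.5400, 0.4600), p(V) = (0.8900, 0.1100).
H(V|U) = Σ p(U) · H(V|U=·).
  U=r: p=0.5400, H(V|U=r) = 0.1584
  U=s: p=0.4600, H(V|U=s) = 0.4943
Weighted sum = 0.3129 nats.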